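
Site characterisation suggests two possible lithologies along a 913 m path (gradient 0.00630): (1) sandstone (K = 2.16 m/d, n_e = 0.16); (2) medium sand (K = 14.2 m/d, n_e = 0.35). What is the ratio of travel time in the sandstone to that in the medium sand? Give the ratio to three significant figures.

3.01

Unit 1 (sandstone): v = 2.16×0.0063/0.16 = 0.08505 m/d, t = 913/0.08505 = 10730 d
Unit 2 (medium sand): v = 14.2×0.0063/0.35 = 0.2556 m/d, t = 913/0.2556 = 3572 d
t(sandstone) / t(medium sand) = 10730/3572 = 3.01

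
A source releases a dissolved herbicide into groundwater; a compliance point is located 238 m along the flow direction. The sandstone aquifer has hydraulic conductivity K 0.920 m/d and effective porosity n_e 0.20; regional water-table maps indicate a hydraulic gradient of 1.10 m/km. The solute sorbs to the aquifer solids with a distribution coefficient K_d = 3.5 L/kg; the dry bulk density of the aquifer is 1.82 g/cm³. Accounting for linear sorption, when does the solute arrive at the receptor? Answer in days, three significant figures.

Darcy flux q = K·i = 0.920 × 0.0011 = 0.001012 m/d
v_s = q/n_e = 0.001012/0.20 = 0.005060 m/d
Retardation R = 1 + ρ_b·K_d/n = 1 + 1.82×3.5/0.20 = 32.85
Contaminant velocity v_c = v/R = 0.005060/32.85 = 1.540e-4 m/d
t = L/v_c = 238/1.540e-4 = 1.545e6 d

1.55e6 days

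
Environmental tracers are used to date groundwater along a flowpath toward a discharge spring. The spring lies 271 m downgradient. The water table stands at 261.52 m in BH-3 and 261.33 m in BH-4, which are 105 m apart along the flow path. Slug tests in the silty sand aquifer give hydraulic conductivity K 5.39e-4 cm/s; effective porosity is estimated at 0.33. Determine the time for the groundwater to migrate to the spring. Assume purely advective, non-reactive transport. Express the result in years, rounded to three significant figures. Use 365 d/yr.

Hydraulic gradient i = (261.52 − 261.33) / 105 = 0.19 / 105 = 0.001810
K = 5.39e-4 cm/s × 864 = 0.4657 m/d
Darcy flux q = K·i = 0.4657 × 0.001810 = 8.427e-4 m/d
v_s = q/n_e = 8.427e-4/0.33 = 0.002554 m/d
t = L / v = 271 / 0.002554 = 106100 d
   = 106100 / 365 = 291 yr

291 years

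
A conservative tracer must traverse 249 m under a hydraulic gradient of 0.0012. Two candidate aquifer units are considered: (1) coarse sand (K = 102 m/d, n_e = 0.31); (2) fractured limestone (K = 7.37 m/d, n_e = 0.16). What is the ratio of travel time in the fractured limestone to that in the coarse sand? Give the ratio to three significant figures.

7.14

Unit 1 (coarse sand): v = 102×0.0012/0.31 = 0.3948 m/d, t = 249/0.3948 = 630.6 d
Unit 2 (fractured limestone): v = 7.37×0.0012/0.16 = 0.05528 m/d, t = 249/0.05528 = 4505 d
t(fractured limestone) / t(coarse sand) = 4505/630.6 = 7.14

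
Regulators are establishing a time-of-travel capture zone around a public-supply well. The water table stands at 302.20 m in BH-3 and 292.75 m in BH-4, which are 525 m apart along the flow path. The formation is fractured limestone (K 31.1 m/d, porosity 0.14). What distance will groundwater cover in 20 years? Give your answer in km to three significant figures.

Hydraulic gradient i = (302.20 − 292.75) / 525 = 9.45 / 525 = 0.01800
q = Ki = 31.1 × 0.01800 = 0.5598 m/d
Average linear velocity = 0.5598 / 0.14 = 3.999 m/d
T = 20 yr × 365 = 7300 d
L = v × T = 3.999 × 7300 = 29190 m
   = 29.2 km

29.2 km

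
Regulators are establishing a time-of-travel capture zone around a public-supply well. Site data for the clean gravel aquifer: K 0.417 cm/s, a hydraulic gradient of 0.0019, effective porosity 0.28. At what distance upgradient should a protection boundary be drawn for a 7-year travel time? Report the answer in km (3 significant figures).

6.25 km

K = 0.417 cm/s × 864 = 360.3 m/d
Darcy flux q = K·i = 360.3 × 0.0019 = 0.6845 m/d
Average linear velocity = 0.6845 / 0.28 = 2.445 m/d
T = 7 yr × 365 = 2555 d
L = v × T = 2.445 × 2555 = 6246 m
   = 6.25 km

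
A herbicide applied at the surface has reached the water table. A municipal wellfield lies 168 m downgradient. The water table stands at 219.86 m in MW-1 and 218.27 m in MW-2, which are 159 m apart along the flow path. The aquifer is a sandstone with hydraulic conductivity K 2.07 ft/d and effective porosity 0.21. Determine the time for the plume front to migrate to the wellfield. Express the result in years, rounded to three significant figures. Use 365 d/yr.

15.3 years

Hydraulic gradient i = (219.86 − 218.27) / 159 = 1.59 / 159 = 0.01000
K = 2.07 ft/d × 0.3048 = 0.6309 m/d
Darcy flux q = K·i = 0.6309 × 0.01000 = 0.006309 m/d
v = Ki/n = 0.6309·0.01000/0.21 = 0.03004 m/d
t = L / v = 168 / 0.03004 = 5592 d
   = 5592 / 365 = 15.3 yr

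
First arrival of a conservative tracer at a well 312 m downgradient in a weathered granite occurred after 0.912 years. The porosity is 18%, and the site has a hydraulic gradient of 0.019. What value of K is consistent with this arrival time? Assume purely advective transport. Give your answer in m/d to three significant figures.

8.88 m/d

t = 0.912 years = 332.9 d
v = L / t = 312 / 332.9 = 0.9373 m/d
K = v · n / i = 0.9373 × 0.18 / 0.019 = 8.88 m/d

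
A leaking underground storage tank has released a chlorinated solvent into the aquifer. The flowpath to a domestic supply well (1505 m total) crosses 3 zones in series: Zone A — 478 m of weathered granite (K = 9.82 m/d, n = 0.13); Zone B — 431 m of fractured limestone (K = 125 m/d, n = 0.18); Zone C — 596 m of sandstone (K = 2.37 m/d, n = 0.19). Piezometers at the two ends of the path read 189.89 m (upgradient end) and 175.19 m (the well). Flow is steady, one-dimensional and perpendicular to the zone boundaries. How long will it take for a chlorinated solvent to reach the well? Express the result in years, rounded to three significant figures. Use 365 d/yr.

Total head drop ΔH = 189.89 − 175.19 = 14.70 m
Continuity: the same q passes through each zone, so ΔH = q·Σ(L_j/K_j) — the zones act as resistances in series.
Σ(L/K) = 478/9.82 + 431/125 + 596/2.37 = 48.68 + 3.448 + 251.5 = 303.6 d
q = ΔH / Σ(L/K) = 14.70 / 303.6 = 0.04842 m/d (same in every zone)
Zone A: v = q/n = 0.04842/0.13 = 0.3725 m/d → t_A = 478/0.3725 = 1283 d
Zone B: v = q/n = 0.04842/0.18 = 0.2690 m/d → t_B = 431/0.2690 = 1602 d
Zone C: v = q/n = 0.04842/0.19 = 0.2548 m/d → t_C = 596/0.2548 = 2339 d
Total t = 1283 + 1602 + 2339 = 5224 d
   = 5224 / 365 = 14.3 yr

14.3 years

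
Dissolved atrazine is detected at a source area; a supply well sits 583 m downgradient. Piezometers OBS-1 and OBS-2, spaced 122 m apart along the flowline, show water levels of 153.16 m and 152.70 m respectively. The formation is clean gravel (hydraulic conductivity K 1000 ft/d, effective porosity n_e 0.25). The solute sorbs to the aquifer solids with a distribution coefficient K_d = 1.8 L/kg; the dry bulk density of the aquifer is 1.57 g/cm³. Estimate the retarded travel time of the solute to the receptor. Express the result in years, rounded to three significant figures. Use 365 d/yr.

Hydraulic gradient i = (153.16 − 152.70) / 122 = 0.46 / 122 = 0.003770
K = 1000 ft/d × 0.3048 = 304.8 m/d
Darcy flux q = K·i = 304.8 × 0.003770 = 1.149 m/d
Average linear velocity = 1.149 / 0.25 = 4.597 m/d
Retardation R = 1 + ρ_b·K_d/n = 1 + 1.57×1.8/0.25 = 12.30
Contaminant velocity v_c = v/R = 4.597/12.30 = 0.3736 m/d
t = L/v_c = 583/0.3736 = 1560 d
   = 1560/365 = 4.28 yr

4.28 years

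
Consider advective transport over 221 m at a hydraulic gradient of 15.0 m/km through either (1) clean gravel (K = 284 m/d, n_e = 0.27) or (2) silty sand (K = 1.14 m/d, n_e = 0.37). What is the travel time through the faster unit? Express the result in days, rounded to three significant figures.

14.0 days

Unit 1 (clean gravel): v = 284×0.015/0.27 = 15.78 m/d, t = 221/15.78 = 14.01 d
Unit 2 (silty sand): v = 1.14×0.015/0.37 = 0.04622 m/d, t = 221/0.04622 = 4782 d
Faster unit: t = 14.0 d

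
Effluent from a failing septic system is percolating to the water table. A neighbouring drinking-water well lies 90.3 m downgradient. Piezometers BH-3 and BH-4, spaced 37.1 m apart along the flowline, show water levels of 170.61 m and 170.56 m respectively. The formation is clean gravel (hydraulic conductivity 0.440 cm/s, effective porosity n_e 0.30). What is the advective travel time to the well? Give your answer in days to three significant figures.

Hydraulic gradient i = (170.61 − 170.56) / 37.1 = 0.05 / 37.1 = 0.001348
K = 0.440 cm/s × 864 = 380.2 m/d
Darcy flux q = K·i = 380.2 × 0.001348 = 0.5123 m/d
v_s = q/n_e = 0.5123/0.30 = 1.708 m/d
t = L / v = 90.3 / 1.708 = 52.87 d

52.9 days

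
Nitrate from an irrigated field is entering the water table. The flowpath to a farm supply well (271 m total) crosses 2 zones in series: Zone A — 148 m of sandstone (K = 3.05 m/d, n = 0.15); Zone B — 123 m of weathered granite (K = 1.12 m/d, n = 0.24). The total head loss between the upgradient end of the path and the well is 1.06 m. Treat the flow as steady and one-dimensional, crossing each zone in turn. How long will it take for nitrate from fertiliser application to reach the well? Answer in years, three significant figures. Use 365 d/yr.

21.2 years

Continuity: the same q passes through each zone, so ΔH = q·Σ(L_j/K_j) — the zones act as resistances in series.
Σ(L/K) = 148/3.05 + 123/1.12 = 48.52 + 109.8 = 158.3 d
q = ΔH / Σ(L/K) = 1.06 / 158.3 = 0.006694 m/d (same in every zone)
Zone A: v = q/n = 0.006694/0.15 = 0.04463 m/d → t_A = 148/0.04463 = 3316 d
Zone B: v = q/n = 0.006694/0.24 = 0.02789 m/d → t_B = 123/0.02789 = 4410 d
Total t = 3316 + 4410 = 7726 d
   = 7726 / 365 = 21.2 yr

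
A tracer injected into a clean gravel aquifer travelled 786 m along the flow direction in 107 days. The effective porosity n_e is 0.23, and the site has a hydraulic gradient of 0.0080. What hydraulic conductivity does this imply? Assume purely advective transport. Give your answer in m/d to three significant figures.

211 m/d

v = L / t = 786 / 107 = 7.346 m/d
K = v · n / i = 7.346 × 0.23 / 0.0080 = 211 m/d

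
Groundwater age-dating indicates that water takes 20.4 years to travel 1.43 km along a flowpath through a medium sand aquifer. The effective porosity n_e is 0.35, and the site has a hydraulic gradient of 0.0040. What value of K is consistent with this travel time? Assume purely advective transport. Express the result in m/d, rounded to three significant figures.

16.8 m/d

t = 20.4 years = 7446 d
L = 1.43 km = 1430 m
v = L / t = 1430 / 7446 = 0.1920 m/d
K = v · n / i = 0.1920 × 0.35 / 0.0040 = 16.8 m/d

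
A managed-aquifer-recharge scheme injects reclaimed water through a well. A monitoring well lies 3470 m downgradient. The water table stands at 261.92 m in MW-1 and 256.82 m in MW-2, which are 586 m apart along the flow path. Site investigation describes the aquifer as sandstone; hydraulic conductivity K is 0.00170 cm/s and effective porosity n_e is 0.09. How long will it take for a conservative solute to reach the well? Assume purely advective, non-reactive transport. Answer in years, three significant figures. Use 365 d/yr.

66.9 years

Hydraulic gradient i = (261.92 − 256.82) / 586 = 5.10 / 586 = 0.008703
K = 0.00170 cm/s × 864 = 1.469 m/d
Specific discharge q = 1.469 × 0.008703 = 0.01278 m/d
Seepage velocity v = q / n = 0.01278 / 0.09 = 0.1420 m/d
t = L / v = 3470 / 0.1420 = 24430 d
   = 24430 / 365 = 66.9 yr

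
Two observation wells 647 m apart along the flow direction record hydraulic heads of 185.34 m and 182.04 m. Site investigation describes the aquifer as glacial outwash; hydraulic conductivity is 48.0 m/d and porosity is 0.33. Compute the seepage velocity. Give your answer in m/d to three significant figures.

0.742 m/d

Hydraulic gradient i = (185.34 − 182.04) / 647 = 3.30 / 647 = 0.005100
Specific discharge q = 48.0 × 0.005100 = 0.2448 m/d
Average linear velocity = 0.2448 / 0.33 = 0.7419 m/d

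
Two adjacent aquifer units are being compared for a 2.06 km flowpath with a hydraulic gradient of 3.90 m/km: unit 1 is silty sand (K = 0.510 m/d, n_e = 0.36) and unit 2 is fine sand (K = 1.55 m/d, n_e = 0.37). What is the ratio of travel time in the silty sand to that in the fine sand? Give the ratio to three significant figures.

Unit 1 (silty sand): v = 0.510×0.0039/0.36 = 0.005525 m/d, t = 2060/0.005525 = 372900 d
Unit 2 (fine sand): v = 1.55×0.0039/0.37 = 0.01634 m/d, t = 2060/0.01634 = 126100 d
t(silty sand) / t(fine sand) = 372900/126100 = 2.96

2.96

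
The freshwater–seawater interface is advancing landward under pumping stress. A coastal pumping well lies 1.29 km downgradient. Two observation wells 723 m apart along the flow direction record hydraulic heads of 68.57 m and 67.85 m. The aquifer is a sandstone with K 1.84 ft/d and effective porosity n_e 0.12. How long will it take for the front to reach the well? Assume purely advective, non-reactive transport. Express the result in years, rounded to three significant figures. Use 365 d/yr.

759 years

Hydraulic gradient i = (68.57 − 67.85) / 723 = 0.72 / 723 = 9.959e-4
K = 1.84 ft/d × 0.3048 = 0.5608 m/d
Darcy flux q = K·i = 0.5608 × 9.959e-4 = 5.585e-4 m/d
v_s = q/n_e = 5.585e-4/0.12 = 0.004654 m/d
L = 1.29 km = 1290 m
t = L / v = 1290 / 0.004654 = 277200 d
   = 277200 / 365 = 759 yr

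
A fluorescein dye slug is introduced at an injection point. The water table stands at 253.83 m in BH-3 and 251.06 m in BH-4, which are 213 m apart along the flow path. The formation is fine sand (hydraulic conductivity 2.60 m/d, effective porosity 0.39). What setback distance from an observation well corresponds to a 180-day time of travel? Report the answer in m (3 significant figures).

15.6 m

Hydraulic gradient i = (253.83 − 251.06) / 213 = 2.77 / 213 = 0.01300
Darcy flux q = K·i = 2.60 × 0.01300 = 0.03381 m/d
v = Ki/n = 2.60·0.01300/0.39 = 0.08670 m/d
L = v × T = 0.08670 × 180 = 15.61 m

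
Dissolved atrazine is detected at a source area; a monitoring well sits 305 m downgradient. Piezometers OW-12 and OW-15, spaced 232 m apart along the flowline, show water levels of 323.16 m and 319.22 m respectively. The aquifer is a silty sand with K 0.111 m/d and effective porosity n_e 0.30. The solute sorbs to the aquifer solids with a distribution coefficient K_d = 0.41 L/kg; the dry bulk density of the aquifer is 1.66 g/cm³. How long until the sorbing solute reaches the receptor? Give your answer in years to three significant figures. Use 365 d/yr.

435 years

Hydraulic gradient i = (323.16 − 319.22) / 232 = 3.94 / 232 = 0.01698
q = Ki = 0.111 × 0.01698 = 0.001885 m/d
v_s = q/n_e = 0.001885/0.30 = 0.006284 m/d
Retardation R = 1 + ρ_b·K_d/n = 1 + 1.66×0.41/0.30 = 3.269
Contaminant velocity v_c = v/R = 0.006284/3.269 = 0.001922 m/d
t = L/v_c = 305/0.001922 = 158700 d
   = 158700/365 = 435 yr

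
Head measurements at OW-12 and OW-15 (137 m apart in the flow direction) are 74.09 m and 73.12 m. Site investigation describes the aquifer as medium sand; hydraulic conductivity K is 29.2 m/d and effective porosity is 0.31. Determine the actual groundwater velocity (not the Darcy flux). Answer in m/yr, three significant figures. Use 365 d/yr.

Hydraulic gradient i = (74.09 − 73.12) / 137 = 0.97 / 137 = 0.007080
Darcy flux q = K·i = 29.2 × 0.007080 = 0.2067 m/d
v = Ki/n = 29.2·0.007080/0.31 = 0.6669 m/d
   = 0.6669 × 365 = 243 m/yr

243 m/yr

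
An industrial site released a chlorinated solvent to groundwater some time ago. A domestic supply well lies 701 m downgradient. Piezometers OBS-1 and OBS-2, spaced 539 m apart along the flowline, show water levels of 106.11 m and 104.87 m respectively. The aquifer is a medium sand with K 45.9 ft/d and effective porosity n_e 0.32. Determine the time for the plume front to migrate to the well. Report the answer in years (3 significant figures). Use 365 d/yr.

Hydraulic gradient i = (106.11 − 104.87) / 539 = 1.24 / 539 = 0.002301
K = 45.9 ft/d × 0.3048 = 13.99 m/d
Darcy flux q = K·i = 13.99 × 0.002301 = 0.03219 m/d
v_s = q/n_e = 0.03219/0.32 = 0.1006 m/d
t = L / v = 701 / 0.1006 = 6970 d
   = 6970 / 365 = 19.1 yr

19.1 years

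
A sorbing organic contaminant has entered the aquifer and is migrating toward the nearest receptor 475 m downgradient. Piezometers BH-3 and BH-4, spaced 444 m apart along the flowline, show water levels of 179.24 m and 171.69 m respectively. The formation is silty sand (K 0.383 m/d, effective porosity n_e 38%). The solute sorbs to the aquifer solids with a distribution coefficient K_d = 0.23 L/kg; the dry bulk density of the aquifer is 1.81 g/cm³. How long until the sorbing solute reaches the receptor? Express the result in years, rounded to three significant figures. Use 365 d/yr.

Hydraulic gradient i = (179.24 − 171.69) / 444 = 7.55 / 444 = 0.01700
q = Ki = 0.383 × 0.01700 = 0.006513 m/d
Average linear velocity = 0.006513 / 0.38 = 0.01714 m/d
Retardation R = 1 + ρ_b·K_d/n = 1 + 1.81×0.23/0.38 = 2.096
Contaminant velocity v_c = v/R = 0.01714/2.096 = 0.008179 m/d
t = L/v_c = 475/0.008179 = 58080 d
   = 58080/365 = 159 yr

159 years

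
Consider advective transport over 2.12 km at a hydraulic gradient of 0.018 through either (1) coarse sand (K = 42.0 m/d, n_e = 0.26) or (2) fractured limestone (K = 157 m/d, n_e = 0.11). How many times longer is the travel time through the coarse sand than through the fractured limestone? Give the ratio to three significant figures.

Unit 1 (coarse sand): v = 42.0×0.018/0.26 = 2.908 m/d, t = 2120/2.908 = 729.1 d
Unit 2 (fractured limestone): v = 157×0.018/0.11 = 25.69 m/d, t = 2120/25.69 = 82.52 d
t(coarse sand) / t(fractured limestone) = 729.1/82.52 = 8.84

8.84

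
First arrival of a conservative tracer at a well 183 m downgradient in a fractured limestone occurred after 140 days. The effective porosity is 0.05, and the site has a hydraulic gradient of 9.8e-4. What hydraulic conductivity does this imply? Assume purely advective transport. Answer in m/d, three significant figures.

66.7 m/d

v = L / t = 183 / 140 = 1.307 m/d
K = v · n / i = 1.307 × 0.05 / 9.8e-4 = 66.7 m/d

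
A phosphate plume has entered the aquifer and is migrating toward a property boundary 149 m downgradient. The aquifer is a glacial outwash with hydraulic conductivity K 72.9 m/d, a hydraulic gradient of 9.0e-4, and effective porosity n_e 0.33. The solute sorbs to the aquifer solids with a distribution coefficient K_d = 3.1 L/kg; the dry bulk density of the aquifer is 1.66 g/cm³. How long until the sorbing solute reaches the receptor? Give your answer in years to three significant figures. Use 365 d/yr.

Darcy flux q = K·i = 72.9 × 9.0e-4 = 0.06561 m/d
Seepage velocity v = q / n = 0.06561 / 0.33 = 0.1988 m/d
Retardation R = 1 + ρ_b·K_d/n = 1 + 1.66×3.1/0.33 = 16.59
Contaminant velocity v_c = v/R = 0.1988/16.59 = 0.01198 m/d
t = L/v_c = 149/0.01198 = 12440 d
   = 12440/365 = 34.1 yr

34.1 years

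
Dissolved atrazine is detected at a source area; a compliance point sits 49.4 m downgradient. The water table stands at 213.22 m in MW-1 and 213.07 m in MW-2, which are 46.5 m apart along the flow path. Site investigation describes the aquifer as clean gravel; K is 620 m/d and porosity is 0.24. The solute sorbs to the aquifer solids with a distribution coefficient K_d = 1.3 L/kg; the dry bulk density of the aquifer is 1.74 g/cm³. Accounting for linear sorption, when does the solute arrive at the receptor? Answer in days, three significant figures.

Hydraulic gradient i = (213.22 − 213.07) / 46.5 = 0.15 / 46.5 = 0.003226
Darcy flux q = K·i = 620 × 0.003226 = 2.000 m/d
v = Ki/n = 620·0.003226/0.24 = 8.333 m/d
Retardation R = 1 + ρ_b·K_d/n = 1 + 1.74×1.3/0.24 = 10.43
Contaminant velocity v_c = v/R = 8.333/10.43 = 0.7994 m/d
t = L/v_c = 49.4/0.7994 = 61.80 d

61.8 days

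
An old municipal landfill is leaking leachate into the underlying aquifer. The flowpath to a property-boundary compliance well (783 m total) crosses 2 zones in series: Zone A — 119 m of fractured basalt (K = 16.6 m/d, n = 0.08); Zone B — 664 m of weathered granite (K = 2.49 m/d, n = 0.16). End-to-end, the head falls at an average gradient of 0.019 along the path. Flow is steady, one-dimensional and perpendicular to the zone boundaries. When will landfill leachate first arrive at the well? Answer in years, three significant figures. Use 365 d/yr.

For zones in series the flux q is common to all zones; the equivalent conductivity is the harmonic (thickness-weighted) mean, K_eq = L_total / Σ(L_j/K_j).
Σ(L/K) = 119/16.6 + 664/2.49 = 7.169 + 266.7 = 273.8 d
K_eq = L_total / Σ(L/K) = 783 / 273.8 = 2.859 m/d
q = K_eq · i = 2.859 × 0.019 = 0.05433 m/d (same in every zone)
Zone A: v = q/n = 0.05433/0.08 = 0.6791 m/d → t_A = 119/0.6791 = 175.2 d
Zone B: v = q/n = 0.05433/0.16 = 0.3396 m/d → t_B = 664/0.3396 = 1956 d
Total t = 175.2 + 1956 = 2131 d
   = 2131 / 365 = 5.84 yr

5.84 years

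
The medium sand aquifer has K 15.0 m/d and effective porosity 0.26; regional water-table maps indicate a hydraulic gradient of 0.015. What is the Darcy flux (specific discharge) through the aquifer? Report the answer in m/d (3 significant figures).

Darcy flux q = K·i = 15.0 × 0.015 = 0.2250 m/d

0.225 m/d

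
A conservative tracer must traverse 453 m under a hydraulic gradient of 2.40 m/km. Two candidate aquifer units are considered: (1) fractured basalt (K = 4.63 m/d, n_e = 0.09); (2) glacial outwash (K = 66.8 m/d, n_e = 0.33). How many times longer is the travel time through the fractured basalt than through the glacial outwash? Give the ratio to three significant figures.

Unit 1 (fractured basalt): v = 4.63×0.0024/0.09 = 0.1235 m/d, t = 453/0.1235 = 3669 d
Unit 2 (glacial outwash): v = 66.8×0.0024/0.33 = 0.4858 m/d, t = 453/0.4858 = 932.4 d
t(fractured basalt) / t(glacial outwash) = 3669/932.4 = 3.93

3.93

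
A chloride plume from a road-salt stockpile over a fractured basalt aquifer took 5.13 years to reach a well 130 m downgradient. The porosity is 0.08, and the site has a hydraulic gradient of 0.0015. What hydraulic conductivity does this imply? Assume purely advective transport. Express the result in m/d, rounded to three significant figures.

3.70 m/d

t = 5.13 years = 1872 d
v = L / t = 130 / 1872 = 0.06943 m/d
K = v · n / i = 0.06943 × 0.08 / 0.0015 = 3.70 m/d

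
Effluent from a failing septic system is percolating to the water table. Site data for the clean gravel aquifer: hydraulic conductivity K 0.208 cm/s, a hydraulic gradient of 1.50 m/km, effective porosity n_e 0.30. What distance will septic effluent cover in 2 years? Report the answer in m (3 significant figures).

656 m

K = 0.208 cm/s × 864 = 179.7 m/d
q = Ki = 179.7 × 0.0015 = 0.2696 m/d
v_s = q/n_e = 0.2696/0.30 = 0.8986 m/d
T = 2 yr × 365 = 730 d
L = v × T = 0.8986 × 730 = 655.9 m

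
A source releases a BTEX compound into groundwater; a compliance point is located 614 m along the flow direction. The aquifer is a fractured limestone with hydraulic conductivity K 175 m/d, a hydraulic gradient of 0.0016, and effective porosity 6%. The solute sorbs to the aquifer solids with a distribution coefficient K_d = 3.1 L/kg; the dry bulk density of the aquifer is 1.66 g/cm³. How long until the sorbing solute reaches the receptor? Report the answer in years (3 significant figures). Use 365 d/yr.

Specific discharge q = 175 × 0.0016 = 0.2800 m/d
v_s = q/n_e = 0.2800/0.06 = 4.667 m/d
Retardation R = 1 + ρ_b·K_d/n = 1 + 1.66×3.1/0.06 = 86.77
Contaminant velocity v_c = v/R = 4.667/86.77 = 0.05378 m/d
t = L/v_c = 614/0.05378 = 11420 d
   = 11420/365 = 31.3 yr

31.3 years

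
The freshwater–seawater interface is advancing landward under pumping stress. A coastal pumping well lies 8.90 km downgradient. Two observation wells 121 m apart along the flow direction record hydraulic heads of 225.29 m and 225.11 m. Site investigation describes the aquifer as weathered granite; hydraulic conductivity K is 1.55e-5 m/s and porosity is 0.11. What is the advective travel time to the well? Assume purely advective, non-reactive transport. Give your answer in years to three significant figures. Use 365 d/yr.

1350 years

Hydraulic gradient i = (225.29 − 225.11) / 121 = 0.18 / 121 = 0.001488
K = 1.55e-5 m/s × 86400 s/d = 1.339 m/d
q = Ki = 1.339 × 0.001488 = 0.001992 m/d
v_s = q/n_e = 0.001992/0.11 = 0.01811 m/d
L = 8.90 km = 8900 m
t = L / v = 8900 / 0.01811 = 491400 d
   = 491400 / 365 = 1350 yr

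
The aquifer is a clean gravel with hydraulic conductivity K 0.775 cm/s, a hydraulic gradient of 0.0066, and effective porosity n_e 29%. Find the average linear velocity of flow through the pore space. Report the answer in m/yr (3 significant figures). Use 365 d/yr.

K = 0.775 cm/s × 864 = 669.6 m/d
q = Ki = 669.6 × 0.0066 = 4.419 m/d
v = Ki/n = 669.6·0.0066/0.29 = 15.24 m/d
   = 15.24 × 365 = 5560 m/yr

5560 m/yr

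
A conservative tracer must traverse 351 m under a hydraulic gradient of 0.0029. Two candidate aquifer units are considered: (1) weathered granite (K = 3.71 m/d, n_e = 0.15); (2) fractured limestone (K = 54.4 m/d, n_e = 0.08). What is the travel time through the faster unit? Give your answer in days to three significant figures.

Unit 1 (weathered granite): v = 3.71×0.0029/0.15 = 0.07173 m/d, t = 351/0.07173 = 4894 d
Unit 2 (fractured limestone): v = 54.4×0.0029/0.08 = 1.972 m/d, t = 351/1.972 = 178.0 d
Faster unit: t = 178 d

178 days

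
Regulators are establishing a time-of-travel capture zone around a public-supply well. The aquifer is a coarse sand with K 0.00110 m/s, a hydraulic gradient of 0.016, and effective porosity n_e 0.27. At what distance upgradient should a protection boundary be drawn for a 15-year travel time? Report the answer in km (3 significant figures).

K = 0.00110 m/s × 86400 s/d = 95.04 m/d
q = Ki = 95.04 × 0.016 = 1.521 m/d
Average linear velocity = 1.521 / 0.27 = 5.632 m/d
T = 15 yr × 365 = 5475 d
L = v × T = 5.632 × 5475 = 30840 m
   = 30.8 km

30.8 km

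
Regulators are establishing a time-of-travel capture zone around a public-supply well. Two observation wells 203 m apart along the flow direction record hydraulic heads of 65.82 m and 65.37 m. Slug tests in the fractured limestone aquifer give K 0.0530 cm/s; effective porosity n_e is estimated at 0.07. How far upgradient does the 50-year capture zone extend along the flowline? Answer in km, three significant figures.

26.5 km

Hydraulic gradient i = (65.82 − 65.37) / 203 = 0.45 / 203 = 0.002217
K = 0.0530 cm/s × 864 = 45.79 m/d
Specific discharge q = 45.79 × 0.002217 = 0.1015 m/d
Seepage velocity v = q / n = 0.1015 / 0.07 = 1.450 m/d
T = 50 yr × 365 = 18250 d
L = v × T = 1.450 × 18250 = 26460 m
   = 26.5 km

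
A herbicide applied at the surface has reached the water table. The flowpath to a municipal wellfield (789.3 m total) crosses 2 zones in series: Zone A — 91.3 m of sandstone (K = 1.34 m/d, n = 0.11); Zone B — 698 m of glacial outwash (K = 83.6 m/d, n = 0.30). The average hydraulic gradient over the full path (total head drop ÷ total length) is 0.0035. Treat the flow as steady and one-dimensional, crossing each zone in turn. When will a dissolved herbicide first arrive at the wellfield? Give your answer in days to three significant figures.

Continuity: the same q passes through each zone, so ΔH = q·Σ(L_j/K_j) — the zones act as resistances in series.
Σ(L/K) = 91.3/1.34 + 698/83.6 = 68.13 + 8.349 = 76.48 d
K_eq = L_total / Σ(L/K) = 789.3 / 76.48 = 10.32 m/d
q = K_eq · i = 10.32 × 0.0035 = 0.03612 m/d (same in every zone)
Zone A: v = q/n = 0.03612/0.11 = 0.3284 m/d → t_A = 91.3/0.3284 = 278.0 d
Zone B: v = q/n = 0.03612/0.30 = 0.1204 m/d → t_B = 698/0.1204 = 5797 d
Total t = 278.0 + 5797 = 6075 d

6080 days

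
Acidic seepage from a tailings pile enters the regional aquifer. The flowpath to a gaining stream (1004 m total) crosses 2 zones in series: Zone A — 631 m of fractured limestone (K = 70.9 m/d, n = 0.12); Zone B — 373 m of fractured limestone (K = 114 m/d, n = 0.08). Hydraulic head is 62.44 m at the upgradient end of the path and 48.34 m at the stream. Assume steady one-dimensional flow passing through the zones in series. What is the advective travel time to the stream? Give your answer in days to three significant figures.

Total head drop ΔH = 62.44 − 48.34 = 14.10 m
Steady 1-D flow in series ⇒ the Darcy flux q is identical in every zone and the zone head losses add (resistances L/K in series).
Σ(L/K) = 631/70.9 + 373/114 = 8.900 + 3.272 = 12.17 d
q = ΔH / Σ(L/K) = 14.10 / 12.17 = 1.158 m/d (same in every zone)
Zone A: v = q/n = 1.158/0.12 = 9.653 m/d → t_A = 631/9.653 = 65.37 d
Zone B: v = q/n = 1.158/0.08 = 14.48 m/d → t_B = 373/14.48 = 25.76 d
Total t = 65.37 + 25.76 = 91.12 d

91.1 days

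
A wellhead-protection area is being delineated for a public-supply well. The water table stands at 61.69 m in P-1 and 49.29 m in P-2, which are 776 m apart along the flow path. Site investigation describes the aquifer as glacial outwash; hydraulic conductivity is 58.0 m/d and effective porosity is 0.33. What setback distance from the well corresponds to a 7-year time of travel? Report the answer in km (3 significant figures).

7.18 km

Hydraulic gradient i = (61.69 − 49.29) / 776 = 12.40 / 776 = 0.01598
Darcy flux q = K·i = 58.0 × 0.01598 = 0.9268 m/d
v = Ki/n = 58.0·0.01598/0.33 = 2.808 m/d
T = 7 yr × 365 = 2555 d
L = v × T = 2.808 × 2555 = 7176 m
   = 7.18 km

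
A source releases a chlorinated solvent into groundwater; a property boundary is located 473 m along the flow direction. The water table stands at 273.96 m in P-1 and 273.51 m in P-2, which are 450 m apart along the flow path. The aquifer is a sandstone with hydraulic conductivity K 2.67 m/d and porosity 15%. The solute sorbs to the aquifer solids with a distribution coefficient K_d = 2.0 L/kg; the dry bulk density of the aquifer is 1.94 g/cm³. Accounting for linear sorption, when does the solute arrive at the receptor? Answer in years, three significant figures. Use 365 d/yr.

1960 years

Hydraulic gradient i = (273.96 − 273.51) / 450 = 0.45 / 450 = 0.001000
q = Ki = 2.67 × 0.001000 = 0.002670 m/d
Seepage velocity v = q / n = 0.002670 / 0.15 = 0.01780 m/d
Retardation R = 1 + ρ_b·K_d/n = 1 + 1.94×2.0/0.15 = 26.87
Contaminant velocity v_c = v/R = 0.01780/26.87 = 6.625e-4 m/d
t = L/v_c = 473/6.625e-4 = 713900 d
   = 713900/365 = 1960 yr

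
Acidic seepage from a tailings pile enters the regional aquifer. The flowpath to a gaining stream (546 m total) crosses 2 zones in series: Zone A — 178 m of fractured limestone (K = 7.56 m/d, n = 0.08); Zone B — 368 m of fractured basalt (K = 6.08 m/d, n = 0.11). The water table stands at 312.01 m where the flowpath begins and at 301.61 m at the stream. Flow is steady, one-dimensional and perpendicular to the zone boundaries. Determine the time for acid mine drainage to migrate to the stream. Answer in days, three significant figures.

Total head drop ΔH = 312.01 − 301.61 = 10.40 m
Continuity: the same q passes through each zone, so ΔH = q·Σ(L_j/K_j) — the zones act as resistances in series.
Σ(L/K) = 178/7.56 + 368/6.08 = 23.54 + 60.53 = 84.07 d
q = ΔH / Σ(L/K) = 10.40 / 84.07 = 0.1237 m/d (same in every zone)
Zone A: v = q/n = 0.1237/0.08 = 1.546 m/d → t_A = 178/1.546 = 115.1 d
Zone B: v = q/n = 0.1237/0.11 = 1.125 m/d → t_B = 368/1.125 = 327.2 d
Total t = 115.1 + 327.2 = 442.3 d

442 days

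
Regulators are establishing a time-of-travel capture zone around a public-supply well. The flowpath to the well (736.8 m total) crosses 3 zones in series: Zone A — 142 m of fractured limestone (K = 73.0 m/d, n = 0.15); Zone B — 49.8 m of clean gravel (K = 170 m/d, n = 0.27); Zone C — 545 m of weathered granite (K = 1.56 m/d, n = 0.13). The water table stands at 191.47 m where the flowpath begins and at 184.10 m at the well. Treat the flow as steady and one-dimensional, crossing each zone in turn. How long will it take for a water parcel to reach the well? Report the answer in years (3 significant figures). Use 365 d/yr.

13.8 years

Total head drop ΔH = 191.47 − 184.10 = 7.37 m
Continuity: the same q passes through each zone, so ΔH = q·Σ(L_j/K_j) — the zones act as resistances in series.
Σ(L/K) = 142/73.0 + 49.8/170 + 545/1.56 = 1.945 + 0.2929 + 349.4 = 351.6 d
q = ΔH / Σ(L/K) = 7.37 / 351.6 = 0.02096 m/d (same in every zone)
Zone A: v = q/n = 0.02096/0.15 = 0.1397 m/d → t_A = 142/0.1397 = 1016 d
Zone B: v = q/n = 0.02096/0.27 = 0.07764 m/d → t_B = 49.8/0.07764 = 641.5 d
Zone C: v = q/n = 0.02096/0.13 = 0.1612 m/d → t_C = 545/0.1612 = 3380 d
Total t = 1016 + 641.5 + 3380 = 5038 d
   = 5038 / 365 = 13.8 yr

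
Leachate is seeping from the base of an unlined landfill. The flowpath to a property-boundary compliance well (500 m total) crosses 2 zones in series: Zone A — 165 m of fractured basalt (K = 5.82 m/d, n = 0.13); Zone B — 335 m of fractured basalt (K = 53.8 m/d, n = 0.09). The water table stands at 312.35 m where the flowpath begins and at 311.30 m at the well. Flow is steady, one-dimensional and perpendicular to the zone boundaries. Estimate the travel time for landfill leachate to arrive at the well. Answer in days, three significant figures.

Total head drop ΔH = 312.35 − 311.30 = 1.05 m
Steady 1-D flow in series ⇒ the Darcy flux q is identical in every zone and the zone head losses add (resistances L/K in series).
Σ(L/K) = 165/5.82 + 335/53.8 = 28.35 + 6.227 = 34.58 d
q = ΔH / Σ(L/K) = 1.05 / 34.58 = 0.03037 m/d (same in every zone)
Zone A: v = q/n = 0.03037/0.13 = 0.2336 m/d → t_A = 165/0.2336 = 706.4 d
Zone B: v = q/n = 0.03037/0.09 = 0.3374 m/d → t_B = 335/0.3374 = 992.9 d
Total t = 706.4 + 992.9 = 1699 d

1700 days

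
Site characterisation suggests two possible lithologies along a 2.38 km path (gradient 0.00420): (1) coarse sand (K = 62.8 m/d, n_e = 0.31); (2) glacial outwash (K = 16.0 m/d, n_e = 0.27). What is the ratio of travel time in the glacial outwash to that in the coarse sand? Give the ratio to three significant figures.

Unit 1 (coarse sand): v = 62.8×0.0042/0.31 = 0.8508 m/d, t = 2380/0.8508 = 2797 d
Unit 2 (glacial outwash): v = 16.0×0.0042/0.27 = 0.2489 m/d, t = 2380/0.2489 = 9563 d
t(glacial outwash) / t(coarse sand) = 9563/2797 = 3.42

3.42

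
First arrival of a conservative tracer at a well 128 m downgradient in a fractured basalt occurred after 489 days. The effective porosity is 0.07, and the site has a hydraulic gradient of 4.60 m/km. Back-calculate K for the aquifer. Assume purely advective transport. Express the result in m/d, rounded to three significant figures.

v = L / t = 128 / 489 = 0.2618 m/d
K = v · n / i = 0.2618 × 0.07 / 0.0046 = 3.98 m/d

3.98 m/d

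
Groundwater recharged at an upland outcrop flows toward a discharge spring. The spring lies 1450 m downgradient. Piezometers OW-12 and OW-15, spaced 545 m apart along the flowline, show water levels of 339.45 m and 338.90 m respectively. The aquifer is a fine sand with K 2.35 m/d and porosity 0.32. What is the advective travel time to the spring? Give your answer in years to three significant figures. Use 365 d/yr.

Hydraulic gradient i = (339.45 − 338.90) / 545 = 0.55 / 545 = 0.001009
Darcy flux q = K·i = 2.35 × 0.001009 = 0.002372 m/d
Average linear velocity = 0.002372 / 0.32 = 0.007411 m/d
t = L / v = 1450 / 0.007411 = 195700 d
   = 195700 / 365 = 536 yr

536 years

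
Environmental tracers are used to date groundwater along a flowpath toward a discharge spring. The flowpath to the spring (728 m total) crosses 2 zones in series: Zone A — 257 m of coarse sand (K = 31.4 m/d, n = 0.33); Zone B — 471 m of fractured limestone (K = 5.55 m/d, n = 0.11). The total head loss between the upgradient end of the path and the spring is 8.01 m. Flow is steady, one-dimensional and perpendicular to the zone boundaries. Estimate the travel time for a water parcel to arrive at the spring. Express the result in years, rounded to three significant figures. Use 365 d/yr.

Continuity: the same q passes through each zone, so ΔH = q·Σ(L_j/K_j) — the zones act as resistances in series.
Σ(L/K) = 257/31.4 + 471/5.55 = 8.185 + 84.86 = 93.05 d
q = ΔH / Σ(L/K) = 8.01 / 93.05 = 0.08608 m/d (same in every zone)
Zone A: v = q/n = 0.08608/0.33 = 0.2609 m/d → t_A = 257/0.2609 = 985.2 d
Zone B: v = q/n = 0.08608/0.11 = 0.7826 m/d → t_B = 471/0.7826 = 601.9 d
Total t = 985.2 + 601.9 = 1587 d
   = 1587 / 365 = 4.35 yr

4.35 years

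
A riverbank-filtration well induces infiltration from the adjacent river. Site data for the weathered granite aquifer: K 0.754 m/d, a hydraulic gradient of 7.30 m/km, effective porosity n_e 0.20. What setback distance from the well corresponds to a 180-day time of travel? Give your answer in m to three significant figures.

q = Ki = 0.754 × 0.0073 = 0.005504 m/d
Seepage velocity v = q / n = 0.005504 / 0.20 = 0.02752 m/d
L = v × T = 0.02752 × 180 = 4.954 m

4.95 m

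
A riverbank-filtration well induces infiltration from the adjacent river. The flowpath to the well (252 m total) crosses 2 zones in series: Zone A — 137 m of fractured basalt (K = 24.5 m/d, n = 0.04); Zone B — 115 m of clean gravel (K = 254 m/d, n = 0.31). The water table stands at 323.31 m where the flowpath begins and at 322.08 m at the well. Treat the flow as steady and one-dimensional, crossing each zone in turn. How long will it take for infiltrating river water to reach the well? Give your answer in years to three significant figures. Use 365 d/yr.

Total head drop ΔH = 323.31 − 322.08 = 1.23 m
Continuity: the same q passes through each zone, so ΔH = q·Σ(L_j/K_j) — the zones act as resistances in series.
Σ(L/K) = 137/24.5 + 115/254 = 5.592 + 0.4528 = 6.045 d
q = ΔH / Σ(L/K) = 1.23 / 6.045 = 0.2035 m/d (same in every zone)
Zone A: v = q/n = 0.2035/0.04 = 5.087 m/d → t_A = 137/5.087 = 26.93 d
Zone B: v = q/n = 0.2035/0.31 = 0.6564 m/d → t_B = 115/0.6564 = 175.2 d
Total t = 26.93 + 175.2 = 202.1 d
   = 202.1 / 365 = 0.554 yr

0.554 years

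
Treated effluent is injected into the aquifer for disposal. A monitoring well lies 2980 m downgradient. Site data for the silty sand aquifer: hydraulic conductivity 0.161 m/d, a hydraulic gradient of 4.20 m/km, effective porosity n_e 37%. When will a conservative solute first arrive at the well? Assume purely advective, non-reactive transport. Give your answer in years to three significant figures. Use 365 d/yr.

4470 years

Specific discharge q = 0.161 × 0.0042 = 6.762e-4 m/d
Average linear velocity = 6.762e-4 / 0.37 = 0.001828 m/d
t = L / v = 2980 / 0.001828 = 1.631e6 d
   = 1.631e6 / 365 = 4470 yr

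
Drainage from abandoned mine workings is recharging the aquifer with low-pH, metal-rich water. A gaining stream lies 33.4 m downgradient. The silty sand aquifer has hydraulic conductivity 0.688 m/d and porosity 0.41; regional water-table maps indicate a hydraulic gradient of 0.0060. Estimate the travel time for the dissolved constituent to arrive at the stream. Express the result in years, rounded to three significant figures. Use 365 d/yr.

9.09 years

Darcy flux q = K·i = 0.688 × 0.0060 = 0.004128 m/d
v_s = q/n_e = 0.004128/0.41 = 0.01007 m/d
t = L / v = 33.4 / 0.01007 = 3317 d
   = 3317 / 365 = 9.09 yr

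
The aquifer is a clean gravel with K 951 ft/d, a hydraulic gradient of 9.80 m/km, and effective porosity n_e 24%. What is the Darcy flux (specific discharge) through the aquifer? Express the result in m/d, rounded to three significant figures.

K = 951 ft/d × 0.3048 = 289.9 m/d
q = Ki = 289.9 × 0.0098 = 2.841 m/d

2.84 m/d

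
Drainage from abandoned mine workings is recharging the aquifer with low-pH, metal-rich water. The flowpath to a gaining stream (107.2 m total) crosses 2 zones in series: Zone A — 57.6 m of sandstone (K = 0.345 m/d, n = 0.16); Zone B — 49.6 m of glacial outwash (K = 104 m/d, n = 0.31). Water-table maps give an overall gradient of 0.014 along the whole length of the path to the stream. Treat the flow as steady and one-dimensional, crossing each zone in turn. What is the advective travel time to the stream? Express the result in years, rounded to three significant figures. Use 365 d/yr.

Continuity: the same q passes through each zone, so ΔH = q·Σ(L_j/K_j) — the zones act as resistances in series.
Σ(L/K) = 57.6/0.345 + 49.6/104 = 167.0 + 0.4769 = 167.4 d
K_eq = L_total / Σ(L/K) = 107.2 / 167.4 = 0.6403 m/d
q = K_eq · i = 0.6403 × 0.014 = 0.008964 m/d (same in every zone)
Zone A: v = q/n = 0.008964/0.16 = 0.05602 m/d → t_A = 57.6/0.05602 = 1028 d
Zone B: v = q/n = 0.008964/0.31 = 0.02891 m/d → t_B = 49.6/0.02891 = 1715 d
Total t = 1028 + 1715 = 2744 d
   = 2744 / 365 = 7.52 yr

7.52 years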